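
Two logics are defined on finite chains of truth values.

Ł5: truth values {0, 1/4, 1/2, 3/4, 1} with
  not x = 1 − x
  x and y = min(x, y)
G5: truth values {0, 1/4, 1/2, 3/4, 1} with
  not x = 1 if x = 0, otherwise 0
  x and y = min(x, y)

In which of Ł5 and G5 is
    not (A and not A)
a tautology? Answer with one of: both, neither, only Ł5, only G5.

only G5

In Ł5: at A = 1/4 the value is 3/4 — not a tautology.
In G5: every assignment gives 1 — tautology.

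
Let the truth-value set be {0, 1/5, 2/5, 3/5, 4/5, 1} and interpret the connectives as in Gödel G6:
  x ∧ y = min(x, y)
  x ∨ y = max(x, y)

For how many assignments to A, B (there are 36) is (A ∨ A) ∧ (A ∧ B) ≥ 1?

1

value 1: 1 assignment (counts)
value 4/5: 3 assignments
value 3/5: 5 assignments
value 2/5: 7 assignments
value 1/5: 9 assignments
value 0: 11 assignments
So 1 of the 36 assignments meets the threshold.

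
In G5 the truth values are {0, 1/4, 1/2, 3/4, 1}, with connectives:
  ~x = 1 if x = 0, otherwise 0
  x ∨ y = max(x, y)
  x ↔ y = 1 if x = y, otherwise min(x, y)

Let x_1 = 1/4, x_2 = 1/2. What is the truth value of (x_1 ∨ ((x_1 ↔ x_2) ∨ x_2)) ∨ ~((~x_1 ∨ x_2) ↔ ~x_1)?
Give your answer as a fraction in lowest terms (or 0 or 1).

x_1 ↔ x_2 = 1/4 ↔ 1/2 = 1/4
(x_1 ↔ x_2) ∨ x_2 = 1/4 ∨ 1/2 = 1/2
x_1 ∨ ((x_1 ↔ x_2) ∨ x_2) = 1/4 ∨ 1/2 = 1/2
~x_1 = ~1/4 = 0
~x_1 ∨ x_2 = 0 ∨ 1/2 = 1/2
~x_1 = ~1/4 = 0
(~x_1 ∨ x_2) ↔ ~x_1 = 1/2 ↔ 0 = 0
~((~x_1 ∨ x_2) ↔ ~x_1) = ~0 = 1
(x_1 ∨ ((x_1 ↔ x_2) ∨ x_2)) ∨ ~((~x_1 ∨ x_2) ↔ ~x_1) = 1/2 ∨ 1 = 1

1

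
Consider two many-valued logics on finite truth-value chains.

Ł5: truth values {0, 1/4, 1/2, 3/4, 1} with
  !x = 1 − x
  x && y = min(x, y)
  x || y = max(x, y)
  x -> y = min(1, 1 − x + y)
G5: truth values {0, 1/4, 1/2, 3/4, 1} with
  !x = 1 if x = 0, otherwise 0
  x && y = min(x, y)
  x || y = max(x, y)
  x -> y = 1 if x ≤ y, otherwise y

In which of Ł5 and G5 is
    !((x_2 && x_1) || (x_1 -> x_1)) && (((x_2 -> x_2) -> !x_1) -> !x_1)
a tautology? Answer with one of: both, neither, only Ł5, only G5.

neither

In Ł5: at x_1 = 0, x_2 = 0 the value is 0 — not a tautology.
In G5: at x_1 = 0, x_2 = 0 the value is 0 — not a tautology.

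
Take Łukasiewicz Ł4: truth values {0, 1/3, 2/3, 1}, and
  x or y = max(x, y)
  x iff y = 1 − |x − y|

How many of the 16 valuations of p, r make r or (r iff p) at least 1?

p = 0, r = 0 ↦ 1  ≥
p = 0, r = 1/3 ↦ 2/3  <
p = 0, r = 2/3 ↦ 2/3  <
p = 0, r = 1 ↦ 1  ≥
p = 1/3, r = 0 ↦ 2/3  <
p = 1/3, r = 1/3 ↦ 1  ≥
p = 1/3, r = 2/3 ↦ 2/3  <
p = 1/3, r = 1 ↦ 1  ≥
p = 2/3, r = 0 ↦ 1/3  <
p = 2/3, r = 1/3 ↦ 2/3  <
p = 2/3, r = 2/3 ↦ 1  ≥
p = 2/3, r = 1 ↦ 1  ≥
p = 1, r = 0 ↦ 0  <
p = 1, r = 1/3 ↦ 1/3  <
p = 1, r = 2/3 ↦ 2/3  <
p = 1, r = 1 ↦ 1  ≥
So 7 of the 16 assignments meet the threshold.

7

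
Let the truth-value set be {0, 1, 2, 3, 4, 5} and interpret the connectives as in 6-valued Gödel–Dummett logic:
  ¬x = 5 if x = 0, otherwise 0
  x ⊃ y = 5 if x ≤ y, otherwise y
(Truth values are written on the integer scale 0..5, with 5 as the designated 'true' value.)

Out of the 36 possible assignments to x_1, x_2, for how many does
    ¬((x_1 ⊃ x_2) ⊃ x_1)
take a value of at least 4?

6

value 5: 6 assignments (counts)
value 0: 30 assignments
So 6 of the 36 assignments meet the threshold.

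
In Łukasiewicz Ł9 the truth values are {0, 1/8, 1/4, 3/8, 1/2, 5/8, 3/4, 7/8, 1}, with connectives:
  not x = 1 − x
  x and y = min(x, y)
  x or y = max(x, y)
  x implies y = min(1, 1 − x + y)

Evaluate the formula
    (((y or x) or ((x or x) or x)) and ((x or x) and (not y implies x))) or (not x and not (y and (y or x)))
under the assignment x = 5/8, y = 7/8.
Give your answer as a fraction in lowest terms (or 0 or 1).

5/8

y or x = 7/8 or 5/8 = 7/8
x or x = 5/8 or 5/8 = 5/8
(x or x) or x = 5/8 or 5/8 = 5/8
(y or x) or ((x or x) or x) = 7/8 or 5/8 = 7/8
x or x = 5/8 or 5/8 = 5/8
not y = not 7/8 = 1/8
not y implies x = 1/8 implies 5/8 = 1
(x or x) and (not y implies x) = 5/8 and 1 = 5/8
((y or x) or ((x or x) or x)) and ((x or x) and (not y implies x)) = 7/8 and 5/8 = 5/8
not x = not 5/8 = 3/8
y or x = 7/8 or 5/8 = 7/8
y and (y or x) = 7/8 and 7/8 = 7/8
not (y and (y or x)) = not 7/8 = 1/8
not x and not (y and (y or x)) = 3/8 and 1/8 = 1/8
(((y or x) or ((x or x) or x)) and ((x or x) and (not y implies x))) or (not x and not (y and (y or x))) = 5/8 or 1/8 = 5/8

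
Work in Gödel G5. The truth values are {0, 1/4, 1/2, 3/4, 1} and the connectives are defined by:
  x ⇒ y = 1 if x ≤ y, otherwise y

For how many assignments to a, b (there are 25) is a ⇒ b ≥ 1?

value 1: 15 assignments (counts)
value 3/4: 1 assignment
value 1/2: 2 assignments
value 1/4: 3 assignments
value 0: 4 assignments
So 15 of the 25 assignments meet the threshold.

15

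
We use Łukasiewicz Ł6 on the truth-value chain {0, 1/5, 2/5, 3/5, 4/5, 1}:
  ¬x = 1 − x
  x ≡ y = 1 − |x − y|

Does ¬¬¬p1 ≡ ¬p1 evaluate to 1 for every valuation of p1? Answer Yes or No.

Yes

p1 = 0 ↦ 1
p1 = 1/5 ↦ 1
p1 = 2/5 ↦ 1
p1 = 3/5 ↦ 1
p1 = 4/5 ↦ 1
p1 = 1 ↦ 1
Every assignment gives a value ≥ 1.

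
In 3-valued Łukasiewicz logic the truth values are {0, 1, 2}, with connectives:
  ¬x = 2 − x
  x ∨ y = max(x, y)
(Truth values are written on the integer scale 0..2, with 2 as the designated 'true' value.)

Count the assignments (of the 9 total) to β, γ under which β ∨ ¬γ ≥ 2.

5

β = 0, γ = 0 ↦ 2  ≥
β = 0, γ = 1 ↦ 1  <
β = 0, γ = 2 ↦ 0  <
β = 1, γ = 0 ↦ 2  ≥
β = 1, γ = 1 ↦ 1  <
β = 1, γ = 2 ↦ 1  <
β = 2, γ = 0 ↦ 2  ≥
β = 2, γ = 1 ↦ 2  ≥
β = 2, γ = 2 ↦ 2  ≥
So 5 of the 9 assignments meet the threshold.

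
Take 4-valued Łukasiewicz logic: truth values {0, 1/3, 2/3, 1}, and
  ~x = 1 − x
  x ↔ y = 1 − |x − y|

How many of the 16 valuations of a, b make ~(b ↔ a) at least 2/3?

6

a = 0, b = 0 ↦ 0  <
a = 0, b = 1/3 ↦ 1/3  <
a = 0, b = 2/3 ↦ 2/3  ≥
a = 0, b = 1 ↦ 1  ≥
a = 1/3, b = 0 ↦ 1/3  <
a = 1/3, b = 1/3 ↦ 0  <
a = 1/3, b = 2/3 ↦ 1/3  <
a = 1/3, b = 1 ↦ 2/3  ≥
a = 2/3, b = 0 ↦ 2/3  ≥
a = 2/3, b = 1/3 ↦ 1/3  <
a = 2/3, b = 2/3 ↦ 0  <
a = 2/3, b = 1 ↦ 1/3  <
a = 1, b = 0 ↦ 1  ≥
a = 1, b = 1/3 ↦ 2/3  ≥
a = 1, b = 2/3 ↦ 1/3  <
a = 1, b = 1 ↦ 0  <
So 6 of the 16 assignments meet the threshold.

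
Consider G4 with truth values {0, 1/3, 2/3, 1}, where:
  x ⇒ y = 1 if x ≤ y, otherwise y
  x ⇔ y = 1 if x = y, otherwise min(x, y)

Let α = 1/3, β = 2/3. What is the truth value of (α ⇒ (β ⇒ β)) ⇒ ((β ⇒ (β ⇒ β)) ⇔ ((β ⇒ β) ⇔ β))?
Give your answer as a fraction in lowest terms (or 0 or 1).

2/3

β ⇒ β = 2/3 ⇒ 2/3 = 1
α ⇒ (β ⇒ β) = 1/3 ⇒ 1 = 1
β ⇒ β = 2/3 ⇒ 2/3 = 1
β ⇒ (β ⇒ β) = 2/3 ⇒ 1 = 1
β ⇒ β = 2/3 ⇒ 2/3 = 1
(β ⇒ β) ⇔ β = 1 ⇔ 2/3 = 2/3
(β ⇒ (β ⇒ β)) ⇔ ((β ⇒ β) ⇔ β) = 1 ⇔ 2/3 = 2/3
(α ⇒ (β ⇒ β)) ⇒ ((β ⇒ (β ⇒ β)) ⇔ ((β ⇒ β) ⇔ β)) = 1 ⇒ 2/3 = 2/3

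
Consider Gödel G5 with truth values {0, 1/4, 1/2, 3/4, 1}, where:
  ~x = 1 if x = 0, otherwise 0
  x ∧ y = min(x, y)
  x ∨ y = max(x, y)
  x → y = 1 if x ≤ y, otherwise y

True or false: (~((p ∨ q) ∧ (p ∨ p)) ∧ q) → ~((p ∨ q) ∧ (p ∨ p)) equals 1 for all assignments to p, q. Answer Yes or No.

Yes

At p = 1, q = 3/4, for instance:
p ∨ q = 1 ∨ 3/4 = 1
p ∨ p = 1 ∨ 1 = 1
(p ∨ q) ∧ (p ∨ p) = 1 ∧ 1 = 1
~((p ∨ q) ∧ (p ∨ p)) = ~1 = 0
~((p ∨ q) ∧ (p ∨ p)) ∧ q = 0 ∧ 3/4 = 0
(~((p ∨ q) ∧ (p ∨ p)) ∧ q) → ~((p ∨ q) ∧ (p ∨ p)) = 0 → 0 = 1
and checking the remaining 24 assignments likewise gives ≥ 1 in every case.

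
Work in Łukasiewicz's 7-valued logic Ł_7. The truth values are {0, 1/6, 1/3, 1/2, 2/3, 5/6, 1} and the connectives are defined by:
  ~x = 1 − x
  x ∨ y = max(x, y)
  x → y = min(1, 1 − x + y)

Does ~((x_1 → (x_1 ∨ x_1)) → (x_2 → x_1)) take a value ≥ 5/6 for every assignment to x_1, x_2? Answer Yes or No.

Counterexample: take x_1 = 0, x_2 = 0.
x_1 ∨ x_1 = 0 ∨ 0 = 0
x_1 → (x_1 ∨ x_1) = 0 → 0 = 1
x_2 → x_1 = 0 → 0 = 1
(x_1 → (x_1 ∨ x_1)) → (x_2 → x_1) = 1 → 1 = 1
~((x_1 → (x_1 ∨ x_1)) → (x_2 → x_1)) = ~1 = 0
This gives 0, which is below 5/6.

No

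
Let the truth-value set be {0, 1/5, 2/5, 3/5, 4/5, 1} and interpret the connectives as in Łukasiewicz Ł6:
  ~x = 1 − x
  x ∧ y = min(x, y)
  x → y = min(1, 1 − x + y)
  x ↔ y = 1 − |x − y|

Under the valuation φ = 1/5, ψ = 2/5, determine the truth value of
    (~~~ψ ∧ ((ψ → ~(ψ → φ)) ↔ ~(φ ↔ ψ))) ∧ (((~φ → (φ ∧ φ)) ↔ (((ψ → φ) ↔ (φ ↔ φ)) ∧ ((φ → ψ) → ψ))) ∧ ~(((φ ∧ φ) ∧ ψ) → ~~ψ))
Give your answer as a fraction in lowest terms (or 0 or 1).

0

~ψ = ~2/5 = 3/5
~~ψ = ~3/5 = 2/5
~~~ψ = ~2/5 = 3/5
ψ → φ = 2/5 → 1/5 = 4/5
~(ψ → φ) = ~4/5 = 1/5
ψ → ~(ψ → φ) = 2/5 → 1/5 = 4/5
φ ↔ ψ = 1/5 ↔ 2/5 = 4/5
~(φ ↔ ψ) = ~4/5 = 1/5
(ψ → ~(ψ → φ)) ↔ ~(φ ↔ ψ) = 4/5 ↔ 1/5 = 2/5
~~~ψ ∧ ((ψ → ~(ψ → φ)) ↔ ~(φ ↔ ψ)) = 3/5 ∧ 2/5 = 2/5
~φ = ~1/5 = 4/5
φ ∧ φ = 1/5 ∧ 1/5 = 1/5
~φ → (φ ∧ φ) = 4/5 → 1/5 = 2/5
ψ → φ = 2/5 → 1/5 = 4/5
φ ↔ φ = 1/5 ↔ 1/5 = 1
(ψ → φ) ↔ (φ ↔ φ) = 4/5 ↔ 1 = 4/5
φ → ψ = 1/5 → 2/5 = 1
(φ → ψ) → ψ = 1 → 2/5 = 2/5
((ψ → φ) ↔ (φ ↔ φ)) ∧ ((φ → ψ) → ψ) = 4/5 ∧ 2/5 = 2/5
(~φ → (φ ∧ φ)) ↔ (((ψ → φ) ↔ (φ ↔ φ)) ∧ ((φ → ψ) → ψ)) = 2/5 ↔ 2/5 = 1
φ ∧ φ = 1/5 ∧ 1/5 = 1/5
(φ ∧ φ) ∧ ψ = 1/5 ∧ 2/5 = 1/5
~ψ = ~2/5 = 3/5
~~ψ = ~3/5 = 2/5
((φ ∧ φ) ∧ ψ) → ~~ψ = 1/5 → 2/5 = 1
~(((φ ∧ φ) ∧ ψ) → ~~ψ) = ~1 = 0
((~φ → (φ ∧ φ)) ↔ (((ψ → φ) ↔ (φ ↔ φ)) ∧ ((φ → ψ) → ψ))) ∧ ~(((φ ∧ φ) ∧ ψ) → ~~ψ) = 1 ∧ 0 = 0
(~~~ψ ∧ ((ψ → ~(ψ → φ)) ↔ ~(φ ↔ ψ))) ∧ (((~φ → (φ ∧ φ)) ↔ (((ψ → φ) ↔ (φ ↔ φ)) ∧ ((φ → ψ) → ψ))) ∧ ~(((φ ∧ φ) ∧ ψ) → ~~ψ)) = 2/5 ∧ 0 = 0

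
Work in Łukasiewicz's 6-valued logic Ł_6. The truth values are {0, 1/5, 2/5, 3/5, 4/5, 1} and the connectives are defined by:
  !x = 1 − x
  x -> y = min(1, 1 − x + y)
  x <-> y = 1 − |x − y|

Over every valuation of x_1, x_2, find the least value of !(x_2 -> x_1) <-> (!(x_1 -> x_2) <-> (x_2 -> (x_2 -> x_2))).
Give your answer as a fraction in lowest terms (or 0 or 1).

0

Take x_1 = 0, x_2 = 1:
x_2 -> x_1 = 1 -> 0 = 0
!(x_2 -> x_1) = !0 = 1
x_1 -> x_2 = 0 -> 1 = 1
!(x_1 -> x_2) = !1 = 0
x_2 -> x_2 = 1 -> 1 = 1
x_2 -> (x_2 -> x_2) = 1 -> 1 = 1
!(x_1 -> x_2) <-> (x_2 -> (x_2 -> x_2)) = 0 <-> 1 = 0
!(x_2 -> x_1) <-> (!(x_1 -> x_2) <-> (x_2 -> (x_2 -> x_2))) = 1 <-> 0 = 0
No assignment yields a value below 0, so this is the minimum.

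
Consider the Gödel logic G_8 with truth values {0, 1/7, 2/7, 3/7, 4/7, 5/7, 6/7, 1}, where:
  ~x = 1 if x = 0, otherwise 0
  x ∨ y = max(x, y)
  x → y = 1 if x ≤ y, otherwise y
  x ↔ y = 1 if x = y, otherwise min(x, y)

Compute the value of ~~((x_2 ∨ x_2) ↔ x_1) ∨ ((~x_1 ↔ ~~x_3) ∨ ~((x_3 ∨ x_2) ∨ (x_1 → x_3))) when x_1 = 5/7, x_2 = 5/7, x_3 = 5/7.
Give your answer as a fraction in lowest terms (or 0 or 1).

1

x_2 ∨ x_2 = 5/7 ∨ 5/7 = 5/7
(x_2 ∨ x_2) ↔ x_1 = 5/7 ↔ 5/7 = 1
~((x_2 ∨ x_2) ↔ x_1) = ~1 = 0
~~((x_2 ∨ x_2) ↔ x_1) = ~0 = 1
~x_1 = ~5/7 = 0
~x_3 = ~5/7 = 0
~~x_3 = ~0 = 1
~x_1 ↔ ~~x_3 = 0 ↔ 1 = 0
x_3 ∨ x_2 = 5/7 ∨ 5/7 = 5/7
x_1 → x_3 = 5/7 → 5/7 = 1
(x_3 ∨ x_2) ∨ (x_1 → x_3) = 5/7 ∨ 1 = 1
~((x_3 ∨ x_2) ∨ (x_1 → x_3)) = ~1 = 0
(~x_1 ↔ ~~x_3) ∨ ~((x_3 ∨ x_2) ∨ (x_1 → x_3)) = 0 ∨ 0 = 0
~~((x_2 ∨ x_2) ↔ x_1) ∨ ((~x_1 ↔ ~~x_3) ∨ ~((x_3 ∨ x_2) ∨ (x_1 → x_3))) = 1 ∨ 0 = 1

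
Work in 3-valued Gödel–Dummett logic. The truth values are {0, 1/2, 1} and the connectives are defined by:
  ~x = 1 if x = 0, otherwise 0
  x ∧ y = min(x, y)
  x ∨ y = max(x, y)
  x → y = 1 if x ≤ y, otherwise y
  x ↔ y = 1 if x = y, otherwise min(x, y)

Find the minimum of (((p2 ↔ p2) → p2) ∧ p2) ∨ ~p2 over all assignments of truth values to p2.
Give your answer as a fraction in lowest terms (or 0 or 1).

Take p2 = 1/2:
p2 ↔ p2 = 1/2 ↔ 1/2 = 1
(p2 ↔ p2) → p2 = 1 → 1/2 = 1/2
((p2 ↔ p2) → p2) ∧ p2 = 1/2 ∧ 1/2 = 1/2
~p2 = ~1/2 = 0
(((p2 ↔ p2) → p2) ∧ p2) ∨ ~p2 = 1/2 ∨ 0 = 1/2
No assignment yields a value below 1/2, so this is the minimum.

1/2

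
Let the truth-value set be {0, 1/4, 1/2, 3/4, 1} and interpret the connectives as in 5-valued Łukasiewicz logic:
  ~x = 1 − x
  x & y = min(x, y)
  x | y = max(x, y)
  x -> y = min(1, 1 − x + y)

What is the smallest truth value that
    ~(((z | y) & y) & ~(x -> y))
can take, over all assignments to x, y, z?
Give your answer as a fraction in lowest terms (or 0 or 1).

1/2

Take x = 1, y = 1/2, z = 0:
z | y = 0 | 1/2 = 1/2
(z | y) & y = 1/2 & 1/2 = 1/2
x -> y = 1 -> 1/2 = 1/2
~(x -> y) = ~1/2 = 1/2
((z | y) & y) & ~(x -> y) = 1/2 & 1/2 = 1/2
~(((z | y) & y) & ~(x -> y)) = ~1/2 = 1/2
No assignment yields a value below 1/2, so this is the minimum.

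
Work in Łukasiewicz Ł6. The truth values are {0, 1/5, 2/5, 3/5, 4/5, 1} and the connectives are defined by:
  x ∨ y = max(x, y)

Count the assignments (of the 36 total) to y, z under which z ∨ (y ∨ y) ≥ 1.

value 1: 11 assignments (counts)
value 4/5: 9 assignments
value 3/5: 7 assignments
value 2/5: 5 assignments
value 1/5: 3 assignments
value 0: 1 assignment
So 11 of the 36 assignments meet the threshold.

11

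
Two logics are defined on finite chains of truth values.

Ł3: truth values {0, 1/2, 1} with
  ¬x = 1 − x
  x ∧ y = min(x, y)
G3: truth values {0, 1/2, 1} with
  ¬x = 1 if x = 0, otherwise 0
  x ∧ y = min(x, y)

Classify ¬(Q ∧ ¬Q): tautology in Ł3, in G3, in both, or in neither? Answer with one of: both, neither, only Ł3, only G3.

In Ł3: at Q = 1/2 the value is 1/2 — not a tautology.
In G3: every assignment gives 1 — tautology.

only G3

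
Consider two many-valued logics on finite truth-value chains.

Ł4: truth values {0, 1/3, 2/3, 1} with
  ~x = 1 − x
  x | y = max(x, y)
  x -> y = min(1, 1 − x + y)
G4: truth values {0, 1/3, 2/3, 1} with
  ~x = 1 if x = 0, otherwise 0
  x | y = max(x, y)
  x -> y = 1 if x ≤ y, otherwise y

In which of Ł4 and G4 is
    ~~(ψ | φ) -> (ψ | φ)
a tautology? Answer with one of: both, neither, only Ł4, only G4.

In Ł4: every assignment gives 1 — tautology.
In G4: at φ = 0, ψ = 1/3 the value is 1/3 — not a tautology.

only Ł4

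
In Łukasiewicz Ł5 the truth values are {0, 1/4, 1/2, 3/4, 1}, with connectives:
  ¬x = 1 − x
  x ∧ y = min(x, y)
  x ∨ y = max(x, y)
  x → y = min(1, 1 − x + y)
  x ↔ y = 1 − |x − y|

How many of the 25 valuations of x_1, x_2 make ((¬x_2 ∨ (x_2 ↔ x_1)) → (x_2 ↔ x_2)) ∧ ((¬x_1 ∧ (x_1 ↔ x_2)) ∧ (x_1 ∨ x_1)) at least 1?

value 1/2: 5 assignments
value 1/4: 10 assignments
value 0: 10 assignments
So 0 of the 25 assignments meet the threshold.

0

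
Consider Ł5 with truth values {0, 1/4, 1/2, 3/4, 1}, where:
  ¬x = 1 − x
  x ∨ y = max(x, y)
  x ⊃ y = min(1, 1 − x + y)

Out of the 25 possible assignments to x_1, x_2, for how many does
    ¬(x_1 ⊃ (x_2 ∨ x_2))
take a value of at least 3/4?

value 1: 1 assignment (counts)
value 3/4: 2 assignments (counts)
value 1/2: 3 assignments
value 1/4: 4 assignments
value 0: 15 assignments
So 3 of the 25 assignments meet the threshold.

3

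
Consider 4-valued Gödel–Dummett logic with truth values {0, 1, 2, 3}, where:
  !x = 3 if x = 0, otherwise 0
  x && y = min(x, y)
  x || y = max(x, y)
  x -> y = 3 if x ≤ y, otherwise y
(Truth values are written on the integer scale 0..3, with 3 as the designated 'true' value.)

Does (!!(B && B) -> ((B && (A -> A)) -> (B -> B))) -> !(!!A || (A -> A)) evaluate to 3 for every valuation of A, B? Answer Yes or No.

Counterexample: take A = 0, B = 0.
B && B = 0 && 0 = 0
!(B && B) = !0 = 3
!!(B && B) = !3 = 0
A -> A = 0 -> 0 = 3
B && (A -> A) = 0 && 3 = 0
B -> B = 0 -> 0 = 3
(B && (A -> A)) -> (B -> B) = 0 -> 3 = 3
!!(B && B) -> ((B && (A -> A)) -> (B -> B)) = 0 -> 3 = 3
!A = !0 = 3
!!A = !3 = 0
A -> A = 0 -> 0 = 3
!!A || (A -> A) = 0 || 3 = 3
!(!!A || (A -> A)) = !3 = 0
(!!(B && B) -> ((B && (A -> A)) -> (B -> B))) -> !(!!A || (A -> A)) = 3 -> 0 = 0
This gives 0 ≠ 3.

No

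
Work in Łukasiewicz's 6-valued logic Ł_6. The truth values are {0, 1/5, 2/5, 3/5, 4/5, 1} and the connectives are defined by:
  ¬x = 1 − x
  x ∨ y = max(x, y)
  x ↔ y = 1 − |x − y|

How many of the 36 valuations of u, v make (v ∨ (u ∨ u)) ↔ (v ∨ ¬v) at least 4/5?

27

value 1: 18 assignments (counts)
value 4/5: 9 assignments (counts)
value 3/5: 4 assignments
value 2/5: 3 assignments
value 1/5: 1 assignment
value 0: 1 assignment
So 27 of the 36 assignments meet the threshold.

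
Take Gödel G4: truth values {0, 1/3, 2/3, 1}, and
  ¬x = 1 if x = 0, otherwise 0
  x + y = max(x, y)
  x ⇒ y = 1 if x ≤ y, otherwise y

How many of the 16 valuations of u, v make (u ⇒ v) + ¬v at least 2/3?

14

u = 0, v = 0 ↦ 1  ≥
u = 0, v = 1/3 ↦ 1  ≥
u = 0, v = 2/3 ↦ 1  ≥
u = 0, v = 1 ↦ 1  ≥
u = 1/3, v = 0 ↦ 1  ≥
u = 1/3, v = 1/3 ↦ 1  ≥
u = 1/3, v = 2/3 ↦ 1  ≥
u = 1/3, v = 1 ↦ 1  ≥
u = 2/3, v = 0 ↦ 1  ≥
u = 2/3, v = 1/3 ↦ 1/3  <
u = 2/3, v = 2/3 ↦ 1  ≥
u = 2/3, v = 1 ↦ 1  ≥
u = 1, v = 0 ↦ 1  ≥
u = 1, v = 1/3 ↦ 1/3  <
u = 1, v = 2/3 ↦ 2/3  ≥
u = 1, v = 1 ↦ 1  ≥
So 14 of the 16 assignments meet the threshold.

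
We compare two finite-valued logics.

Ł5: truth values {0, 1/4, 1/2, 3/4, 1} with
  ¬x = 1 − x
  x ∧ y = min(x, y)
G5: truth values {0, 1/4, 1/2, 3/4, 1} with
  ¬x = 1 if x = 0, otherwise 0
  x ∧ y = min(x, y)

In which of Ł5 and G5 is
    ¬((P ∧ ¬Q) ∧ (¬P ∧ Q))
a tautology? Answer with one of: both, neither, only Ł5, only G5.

In Ł5: at P = 1/4, Q = 1/4 the value is 3/4 — not a tautology.
In G5: every assignment gives 1 — tautology.

only G5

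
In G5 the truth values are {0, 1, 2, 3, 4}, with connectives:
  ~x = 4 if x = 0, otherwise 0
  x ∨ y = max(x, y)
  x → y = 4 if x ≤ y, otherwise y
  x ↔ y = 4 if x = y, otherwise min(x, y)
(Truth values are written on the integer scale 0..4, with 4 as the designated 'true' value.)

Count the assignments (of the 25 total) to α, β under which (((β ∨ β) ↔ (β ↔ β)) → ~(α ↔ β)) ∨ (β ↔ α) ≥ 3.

value 4: 13 assignments (counts)
value 3: 2 assignments (counts)
value 2: 4 assignments
value 1: 6 assignments
So 15 of the 25 assignments meet the threshold.

15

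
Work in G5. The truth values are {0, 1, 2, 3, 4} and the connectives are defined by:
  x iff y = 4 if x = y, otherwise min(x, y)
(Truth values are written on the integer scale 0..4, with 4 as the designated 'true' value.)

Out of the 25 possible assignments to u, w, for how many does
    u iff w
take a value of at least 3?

value 4: 5 assignments (counts)
value 3: 2 assignments (counts)
value 2: 4 assignments
value 1: 6 assignments
value 0: 8 assignments
So 7 of the 25 assignments meet the threshold.

7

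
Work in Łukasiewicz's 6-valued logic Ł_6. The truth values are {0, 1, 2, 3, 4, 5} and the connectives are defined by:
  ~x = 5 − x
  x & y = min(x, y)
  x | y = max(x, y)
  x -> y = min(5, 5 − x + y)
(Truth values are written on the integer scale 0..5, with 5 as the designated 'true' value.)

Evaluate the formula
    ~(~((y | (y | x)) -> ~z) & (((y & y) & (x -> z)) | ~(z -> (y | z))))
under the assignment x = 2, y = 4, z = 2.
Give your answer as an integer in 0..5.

y | x = 4 | 2 = 4
y | (y | x) = 4 | 4 = 4
~z = ~2 = 3
(y | (y | x)) -> ~z = 4 -> 3 = 4
~((y | (y | x)) -> ~z) = ~4 = 1
y & y = 4 & 4 = 4
x -> z = 2 -> 2 = 5
(y & y) & (x -> z) = 4 & 5 = 4
y | z = 4 | 2 = 4
z -> (y | z) = 2 -> 4 = 5
~(z -> (y | z)) = ~5 = 0
((y & y) & (x -> z)) | ~(z -> (y | z)) = 4 | 0 = 4
~((y | (y | x)) -> ~z) & (((y & y) & (x -> z)) | ~(z -> (y | z))) = 1 & 4 = 1
~(~((y | (y | x)) -> ~z) & (((y & y) & (x -> z)) | ~(z -> (y | z)))) = ~1 = 4

4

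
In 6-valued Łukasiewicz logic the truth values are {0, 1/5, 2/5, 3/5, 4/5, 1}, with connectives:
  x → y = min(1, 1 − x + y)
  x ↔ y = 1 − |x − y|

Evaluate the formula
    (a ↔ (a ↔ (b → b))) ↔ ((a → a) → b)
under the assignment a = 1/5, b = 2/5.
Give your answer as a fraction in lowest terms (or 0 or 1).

b → b = 2/5 → 2/5 = 1
a ↔ (b → b) = 1/5 ↔ 1 = 1/5
a ↔ (a ↔ (b → b)) = 1/5 ↔ 1/5 = 1
a → a = 1/5 → 1/5 = 1
(a → a) → b = 1 → 2/5 = 2/5
(a ↔ (a ↔ (b → b))) ↔ ((a → a) → b) = 1 ↔ 2/5 = 2/5

2/5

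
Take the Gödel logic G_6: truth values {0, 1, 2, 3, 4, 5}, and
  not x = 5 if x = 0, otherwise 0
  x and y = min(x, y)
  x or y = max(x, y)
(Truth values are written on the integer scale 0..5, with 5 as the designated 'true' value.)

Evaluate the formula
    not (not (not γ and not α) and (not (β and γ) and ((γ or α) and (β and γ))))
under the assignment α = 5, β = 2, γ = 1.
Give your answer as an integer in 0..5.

not γ = not 1 = 0
not α = not 5 = 0
not γ and not α = 0 and 0 = 0
not (not γ and not α) = not 0 = 5
β and γ = 2 and 1 = 1
not (β and γ) = not 1 = 0
γ or α = 1 or 5 = 5
β and γ = 2 and 1 = 1
(γ or α) and (β and γ) = 5 and 1 = 1
not (β and γ) and ((γ or α) and (β and γ)) = 0 and 1 = 0
not (not γ and not α) and (not (β and γ) and ((γ or α) and (β and γ))) = 5 and 0 = 0
not (not (not γ and not α) and (not (β and γ) and ((γ or α) and (β and γ)))) = not 0 = 5

5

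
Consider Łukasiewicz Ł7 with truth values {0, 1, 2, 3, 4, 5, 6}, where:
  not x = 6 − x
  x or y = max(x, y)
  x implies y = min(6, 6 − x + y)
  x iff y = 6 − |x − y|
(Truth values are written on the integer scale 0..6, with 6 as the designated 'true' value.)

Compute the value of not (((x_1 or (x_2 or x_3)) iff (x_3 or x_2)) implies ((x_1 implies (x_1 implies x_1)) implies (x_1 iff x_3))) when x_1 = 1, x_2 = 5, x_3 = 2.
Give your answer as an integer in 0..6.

x_2 or x_3 = 5 or 2 = 5
x_1 or (x_2 or x_3) = 1 or 5 = 5
x_3 or x_2 = 2 or 5 = 5
(x_1 or (x_2 or x_3)) iff (x_3 or x_2) = 5 iff 5 = 6
x_1 implies x_1 = 1 implies 1 = 6
x_1 implies (x_1 implies x_1) = 1 implies 6 = 6
x_1 iff x_3 = 1 iff 2 = 5
(x_1 implies (x_1 implies x_1)) implies (x_1 iff x_3) = 6 implies 5 = 5
((x_1 or (x_2 or x_3)) iff (x_3 or x_2)) implies ((x_1 implies (x_1 implies x_1)) implies (x_1 iff x_3)) = 6 implies 5 = 5
not (((x_1 or (x_2 or x_3)) iff (x_3 or x_2)) implies ((x_1 implies (x_1 implies x_1)) implies (x_1 iff x_3))) = not 5 = 1

1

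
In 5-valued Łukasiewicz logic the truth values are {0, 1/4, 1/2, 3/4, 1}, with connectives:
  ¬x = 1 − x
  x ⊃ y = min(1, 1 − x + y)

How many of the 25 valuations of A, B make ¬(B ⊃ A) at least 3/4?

value 1: 1 assignment (counts)
value 3/4: 2 assignments (counts)
value 1/2: 3 assignments
value 1/4: 4 assignments
value 0: 15 assignments
So 3 of the 25 assignments meet the threshold.

3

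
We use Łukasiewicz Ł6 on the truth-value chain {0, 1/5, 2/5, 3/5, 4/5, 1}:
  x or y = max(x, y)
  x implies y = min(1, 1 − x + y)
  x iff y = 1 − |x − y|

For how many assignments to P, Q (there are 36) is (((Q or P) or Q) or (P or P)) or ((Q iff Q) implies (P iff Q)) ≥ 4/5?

value 1: 16 assignments (counts)
value 4/5: 14 assignments (counts)
value 3/5: 6 assignments
So 30 of the 36 assignments meet the threshold.

30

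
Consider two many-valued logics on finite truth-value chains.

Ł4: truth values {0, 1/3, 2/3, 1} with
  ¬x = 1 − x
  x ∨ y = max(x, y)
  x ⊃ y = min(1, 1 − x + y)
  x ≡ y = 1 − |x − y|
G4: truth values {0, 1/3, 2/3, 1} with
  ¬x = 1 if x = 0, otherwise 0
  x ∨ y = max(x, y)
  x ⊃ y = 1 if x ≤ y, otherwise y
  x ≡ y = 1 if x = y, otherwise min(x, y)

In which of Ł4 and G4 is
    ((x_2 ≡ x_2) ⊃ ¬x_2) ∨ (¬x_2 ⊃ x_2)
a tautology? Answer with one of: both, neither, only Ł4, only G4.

only G4

In Ł4: at x_2 = 1/3 the value is 2/3 — not a tautology.
In G4: every assignment gives 1 — tautology.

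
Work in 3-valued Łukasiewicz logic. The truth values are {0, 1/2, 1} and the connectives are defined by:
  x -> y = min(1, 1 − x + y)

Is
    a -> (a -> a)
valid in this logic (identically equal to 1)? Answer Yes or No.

a = 0 ↦ 1
a = 1/2 ↦ 1
a = 1 ↦ 1
Every assignment gives a value ≥ 1.

Yes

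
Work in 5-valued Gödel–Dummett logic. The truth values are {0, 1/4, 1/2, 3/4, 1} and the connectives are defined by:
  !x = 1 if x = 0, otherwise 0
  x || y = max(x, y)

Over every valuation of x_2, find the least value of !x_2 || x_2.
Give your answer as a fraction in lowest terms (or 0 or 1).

Take x_2 = 1/4:
!x_2 = !1/4 = 0
!x_2 || x_2 = 0 || 1/4 = 1/4
No assignment yields a value below 1/4, so this is the minimum.

1/4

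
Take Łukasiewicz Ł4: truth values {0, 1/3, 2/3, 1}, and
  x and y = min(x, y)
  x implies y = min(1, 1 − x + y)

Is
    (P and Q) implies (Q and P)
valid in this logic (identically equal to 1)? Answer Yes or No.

Yes

P = 0, Q = 0 ↦ 1
P = 0, Q = 1/3 ↦ 1
P = 0, Q = 2/3 ↦ 1
P = 0, Q = 1 ↦ 1
P = 1/3, Q = 0 ↦ 1
P = 1/3, Q = 1/3 ↦ 1
P = 1/3, Q = 2/3 ↦ 1
P = 1/3, Q = 1 ↦ 1
P = 2/3, Q = 0 ↦ 1
P = 2/3, Q = 1/3 ↦ 1
P = 2/3, Q = 2/3 ↦ 1
P = 2/3, Q = 1 ↦ 1
P = 1, Q = 0 ↦ 1
P = 1, Q = 1/3 ↦ 1
P = 1, Q = 2/3 ↦ 1
P = 1, Q = 1 ↦ 1
Every assignment gives a value ≥ 1.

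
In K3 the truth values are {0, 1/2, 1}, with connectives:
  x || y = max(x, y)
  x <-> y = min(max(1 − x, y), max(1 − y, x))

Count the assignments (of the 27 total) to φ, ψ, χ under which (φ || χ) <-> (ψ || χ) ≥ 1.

value 1: 12 assignments (counts)
value 1/2: 13 assignments
value 0: 2 assignments
So 12 of the 27 assignments meet the threshold.

12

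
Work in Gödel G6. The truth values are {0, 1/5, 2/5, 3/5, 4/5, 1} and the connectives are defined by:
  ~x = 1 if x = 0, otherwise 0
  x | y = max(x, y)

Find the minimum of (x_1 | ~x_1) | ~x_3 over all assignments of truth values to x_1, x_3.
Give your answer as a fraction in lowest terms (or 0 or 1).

Take x_1 = 1/5, x_3 = 1/5:
~x_1 = ~1/5 = 0
x_1 | ~x_1 = 1/5 | 0 = 1/5
~x_3 = ~1/5 = 0
(x_1 | ~x_1) | ~x_3 = 1/5 | 0 = 1/5
No assignment yields a value below 1/5, so this is the minimum.

1/5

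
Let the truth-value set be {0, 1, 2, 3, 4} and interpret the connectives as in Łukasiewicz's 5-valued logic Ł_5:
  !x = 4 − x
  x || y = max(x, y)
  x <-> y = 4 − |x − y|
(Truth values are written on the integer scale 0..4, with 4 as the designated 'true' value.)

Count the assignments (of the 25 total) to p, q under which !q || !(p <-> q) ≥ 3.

value 4: 6 assignments (counts)
value 3: 7 assignments (counts)
value 2: 7 assignments
value 1: 4 assignments
value 0: 1 assignment
So 13 of the 25 assignments meet the threshold.

13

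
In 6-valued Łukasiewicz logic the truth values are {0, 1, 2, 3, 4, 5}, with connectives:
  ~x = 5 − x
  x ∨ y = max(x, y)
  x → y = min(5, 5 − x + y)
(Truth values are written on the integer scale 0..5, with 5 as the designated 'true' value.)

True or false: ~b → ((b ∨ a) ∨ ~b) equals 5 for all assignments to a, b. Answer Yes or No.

At a = 0, b = 1, for instance:
~b = ~1 = 4
b ∨ a = 1 ∨ 0 = 1
(b ∨ a) ∨ ~b = 1 ∨ 4 = 4
~b → ((b ∨ a) ∨ ~b) = 4 → 4 = 5
and checking the remaining 35 assignments likewise gives ≥ 5 in every case.

Yes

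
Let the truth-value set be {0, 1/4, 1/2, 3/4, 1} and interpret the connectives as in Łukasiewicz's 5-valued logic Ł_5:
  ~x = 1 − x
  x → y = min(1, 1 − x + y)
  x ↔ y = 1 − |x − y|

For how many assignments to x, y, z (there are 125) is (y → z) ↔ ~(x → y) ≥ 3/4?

35

value 1: 13 assignments (counts)
value 3/4: 22 assignments (counts)
value 1/2: 27 assignments
value 1/4: 28 assignments
value 0: 35 assignments
So 35 of the 125 assignments meet the threshold.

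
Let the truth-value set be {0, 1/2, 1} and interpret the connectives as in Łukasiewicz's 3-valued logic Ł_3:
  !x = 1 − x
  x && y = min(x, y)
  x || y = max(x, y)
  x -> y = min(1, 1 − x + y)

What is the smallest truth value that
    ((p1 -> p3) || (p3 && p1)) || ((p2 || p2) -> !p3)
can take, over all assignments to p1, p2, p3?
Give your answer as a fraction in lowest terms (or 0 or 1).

1/2

Take p1 = 1, p2 = 1, p3 = 1/2:
p1 -> p3 = 1 -> 1/2 = 1/2
p3 && p1 = 1/2 && 1 = 1/2
(p1 -> p3) || (p3 && p1) = 1/2 || 1/2 = 1/2
p2 || p2 = 1 || 1 = 1
!p3 = !1/2 = 1/2
(p2 || p2) -> !p3 = 1 -> 1/2 = 1/2
((p1 -> p3) || (p3 && p1)) || ((p2 || p2) -> !p3) = 1/2 || 1/2 = 1/2
No assignment yields a value below 1/2, so this is the minimum.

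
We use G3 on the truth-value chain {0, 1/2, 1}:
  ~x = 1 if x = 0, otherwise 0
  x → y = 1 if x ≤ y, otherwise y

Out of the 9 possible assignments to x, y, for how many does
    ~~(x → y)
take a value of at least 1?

x = 0, y = 0 ↦ 1  ≥
x = 0, y = 1/2 ↦ 1  ≥
x = 0, y = 1 ↦ 1  ≥
x = 1/2, y = 0 ↦ 0  <
x = 1/2, y = 1/2 ↦ 1  ≥
x = 1/2, y = 1 ↦ 1  ≥
x = 1, y = 0 ↦ 0  <
x = 1, y = 1/2 ↦ 1  ≥
x = 1, y = 1 ↦ 1  ≥
So 7 of the 9 assignments meet the threshold.

7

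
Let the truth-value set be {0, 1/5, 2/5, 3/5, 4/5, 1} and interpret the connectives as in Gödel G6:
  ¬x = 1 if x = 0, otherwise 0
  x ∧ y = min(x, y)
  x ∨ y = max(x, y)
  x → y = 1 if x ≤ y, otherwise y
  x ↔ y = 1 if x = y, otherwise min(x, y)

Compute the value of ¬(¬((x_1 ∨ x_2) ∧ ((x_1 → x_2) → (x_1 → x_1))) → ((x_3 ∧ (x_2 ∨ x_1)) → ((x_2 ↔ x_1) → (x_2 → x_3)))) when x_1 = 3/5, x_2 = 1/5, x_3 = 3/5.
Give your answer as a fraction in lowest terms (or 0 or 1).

0

x_1 ∨ x_2 = 3/5 ∨ 1/5 = 3/5
x_1 → x_2 = 3/5 → 1/5 = 1/5
x_1 → x_1 = 3/5 → 3/5 = 1
(x_1 → x_2) → (x_1 → x_1) = 1/5 → 1 = 1
(x_1 ∨ x_2) ∧ ((x_1 → x_2) → (x_1 → x_1)) = 3/5 ∧ 1 = 3/5
¬((x_1 ∨ x_2) ∧ ((x_1 → x_2) → (x_1 → x_1))) = ¬3/5 = 0
x_2 ∨ x_1 = 1/5 ∨ 3/5 = 3/5
x_3 ∧ (x_2 ∨ x_1) = 3/5 ∧ 3/5 = 3/5
x_2 ↔ x_1 = 1/5 ↔ 3/5 = 1/5
x_2 → x_3 = 1/5 → 3/5 = 1
(x_2 ↔ x_1) → (x_2 → x_3) = 1/5 → 1 = 1
(x_3 ∧ (x_2 ∨ x_1)) → ((x_2 ↔ x_1) → (x_2 → x_3)) = 3/5 → 1 = 1
¬((x_1 ∨ x_2) ∧ ((x_1 → x_2) → (x_1 → x_1))) → ((x_3 ∧ (x_2 ∨ x_1)) → ((x_2 ↔ x_1) → (x_2 → x_3))) = 0 → 1 = 1
¬(¬((x_1 ∨ x_2) ∧ ((x_1 → x_2) → (x_1 → x_1))) → ((x_3 ∧ (x_2 ∨ x_1)) → ((x_2 ↔ x_1) → (x_2 → x_3)))) = ¬1 = 0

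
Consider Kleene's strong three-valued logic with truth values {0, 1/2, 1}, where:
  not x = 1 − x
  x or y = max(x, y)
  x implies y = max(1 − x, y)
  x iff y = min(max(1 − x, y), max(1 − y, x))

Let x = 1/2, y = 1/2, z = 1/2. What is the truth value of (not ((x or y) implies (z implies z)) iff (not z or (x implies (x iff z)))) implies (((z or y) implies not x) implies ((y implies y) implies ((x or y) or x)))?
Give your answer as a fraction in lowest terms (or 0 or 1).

1/2

x or y = 1/2 or 1/2 = 1/2
z implies z = 1/2 implies 1/2 = 1/2
(x or y) implies (z implies z) = 1/2 implies 1/2 = 1/2
not ((x or y) implies (z implies z)) = not 1/2 = 1/2
not z = not 1/2 = 1/2
x iff z = 1/2 iff 1/2 = 1/2
x implies (x iff z) = 1/2 implies 1/2 = 1/2
not z or (x implies (x iff z)) = 1/2 or 1/2 = 1/2
not ((x or y) implies (z implies z)) iff (not z or (x implies (x iff z))) = 1/2 iff 1/2 = 1/2
z or y = 1/2 or 1/2 = 1/2
not x = not 1/2 = 1/2
(z or y) implies not x = 1/2 implies 1/2 = 1/2
y implies y = 1/2 implies 1/2 = 1/2
x or y = 1/2 or 1/2 = 1/2
(x or y) or x = 1/2 or 1/2 = 1/2
(y implies y) implies ((x or y) or x) = 1/2 implies 1/2 = 1/2
((z or y) implies not x) implies ((y implies y) implies ((x or y) or x)) = 1/2 implies 1/2 = 1/2
(not ((x or y) implies (z implies z)) iff (not z or (x implies (x iff z)))) implies (((z or y) implies not x) implies ((y implies y) implies ((x or y) or x))) = 1/2 implies 1/2 = 1/2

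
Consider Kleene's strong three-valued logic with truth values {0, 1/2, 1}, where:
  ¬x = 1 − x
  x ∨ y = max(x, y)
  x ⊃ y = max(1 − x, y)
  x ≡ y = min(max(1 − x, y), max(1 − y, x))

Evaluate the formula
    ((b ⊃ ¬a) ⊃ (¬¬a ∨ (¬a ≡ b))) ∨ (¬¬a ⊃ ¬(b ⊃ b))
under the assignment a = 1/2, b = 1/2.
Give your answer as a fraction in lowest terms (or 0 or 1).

1/2

¬a = ¬1/2 = 1/2
b ⊃ ¬a = 1/2 ⊃ 1/2 = 1/2
¬a = ¬1/2 = 1/2
¬¬a = ¬1/2 = 1/2
¬a = ¬1/2 = 1/2
¬a ≡ b = 1/2 ≡ 1/2 = 1/2
¬¬a ∨ (¬a ≡ b) = 1/2 ∨ 1/2 = 1/2
(b ⊃ ¬a) ⊃ (¬¬a ∨ (¬a ≡ b)) = 1/2 ⊃ 1/2 = 1/2
¬a = ¬1/2 = 1/2
¬¬a = ¬1/2 = 1/2
b ⊃ b = 1/2 ⊃ 1/2 = 1/2
¬(b ⊃ b) = ¬1/2 = 1/2
¬¬a ⊃ ¬(b ⊃ b) = 1/2 ⊃ 1/2 = 1/2
((b ⊃ ¬a) ⊃ (¬¬a ∨ (¬a ≡ b))) ∨ (¬¬a ⊃ ¬(b ⊃ b)) = 1/2 ∨ 1/2 = 1/2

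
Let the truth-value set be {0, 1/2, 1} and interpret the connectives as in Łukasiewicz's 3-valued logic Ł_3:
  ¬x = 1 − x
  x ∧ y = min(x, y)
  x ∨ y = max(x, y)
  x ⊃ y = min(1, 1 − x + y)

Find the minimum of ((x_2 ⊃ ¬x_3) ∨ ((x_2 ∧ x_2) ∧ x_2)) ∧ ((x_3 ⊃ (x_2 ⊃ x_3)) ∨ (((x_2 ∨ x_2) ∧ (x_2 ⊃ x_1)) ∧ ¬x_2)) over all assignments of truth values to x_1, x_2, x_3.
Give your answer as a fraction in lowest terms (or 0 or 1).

1/2

Take x_1 = 0, x_2 = 1/2, x_3 = 1:
¬x_3 = ¬1 = 0
x_2 ⊃ ¬x_3 = 1/2 ⊃ 0 = 1/2
x_2 ∧ x_2 = 1/2 ∧ 1/2 = 1/2
(x_2 ∧ x_2) ∧ x_2 = 1/2 ∧ 1/2 = 1/2
(x_2 ⊃ ¬x_3) ∨ ((x_2 ∧ x_2) ∧ x_2) = 1/2 ∨ 1/2 = 1/2
x_2 ⊃ x_3 = 1/2 ⊃ 1 = 1
x_3 ⊃ (x_2 ⊃ x_3) = 1 ⊃ 1 = 1
x_2 ∨ x_2 = 1/2 ∨ 1/2 = 1/2
x_2 ⊃ x_1 = 1/2 ⊃ 0 = 1/2
(x_2 ∨ x_2) ∧ (x_2 ⊃ x_1) = 1/2 ∧ 1/2 = 1/2
¬x_2 = ¬1/2 = 1/2
((x_2 ∨ x_2) ∧ (x_2 ⊃ x_1)) ∧ ¬x_2 = 1/2 ∧ 1/2 = 1/2
(x_3 ⊃ (x_2 ⊃ x_3)) ∨ (((x_2 ∨ x_2) ∧ (x_2 ⊃ x_1)) ∧ ¬x_2) = 1 ∨ 1/2 = 1
((x_2 ⊃ ¬x_3) ∨ ((x_2 ∧ x_2) ∧ x_2)) ∧ ((x_3 ⊃ (x_2 ⊃ x_3)) ∨ (((x_2 ∨ x_2) ∧ (x_2 ⊃ x_1)) ∧ ¬x_2)) = 1/2 ∧ 1 = 1/2
No assignment yields a value below 1/2, so this is the minimum.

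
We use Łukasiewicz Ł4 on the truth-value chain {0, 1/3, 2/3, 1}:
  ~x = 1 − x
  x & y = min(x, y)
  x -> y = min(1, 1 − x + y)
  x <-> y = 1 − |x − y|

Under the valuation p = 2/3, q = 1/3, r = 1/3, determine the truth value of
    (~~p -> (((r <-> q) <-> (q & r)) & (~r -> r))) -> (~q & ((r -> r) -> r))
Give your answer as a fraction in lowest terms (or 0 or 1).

2/3

~p = ~2/3 = 1/3
~~p = ~1/3 = 2/3
r <-> q = 1/3 <-> 1/3 = 1
q & r = 1/3 & 1/3 = 1/3
(r <-> q) <-> (q & r) = 1 <-> 1/3 = 1/3
~r = ~1/3 = 2/3
~r -> r = 2/3 -> 1/3 = 2/3
((r <-> q) <-> (q & r)) & (~r -> r) = 1/3 & 2/3 = 1/3
~~p -> (((r <-> q) <-> (q & r)) & (~r -> r)) = 2/3 -> 1/3 = 2/3
~q = ~1/3 = 2/3
r -> r = 1/3 -> 1/3 = 1
(r -> r) -> r = 1 -> 1/3 = 1/3
~q & ((r -> r) -> r) = 2/3 & 1/3 = 1/3
(~~p -> (((r <-> q) <-> (q & r)) & (~r -> r))) -> (~q & ((r -> r) -> r)) = 2/3 -> 1/3 = 2/3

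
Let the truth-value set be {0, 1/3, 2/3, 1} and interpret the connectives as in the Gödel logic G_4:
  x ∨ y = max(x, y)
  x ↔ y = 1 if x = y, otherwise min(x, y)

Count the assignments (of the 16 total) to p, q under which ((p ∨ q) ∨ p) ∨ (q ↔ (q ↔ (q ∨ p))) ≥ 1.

p = 0, q = 0 ↦ 0  <
p = 0, q = 1/3 ↦ 1/3  <
p = 0, q = 2/3 ↦ 2/3  <
p = 0, q = 1 ↦ 1  ≥
p = 1/3, q = 0 ↦ 1  ≥
p = 1/3, q = 1/3 ↦ 1/3  <
p = 1/3, q = 2/3 ↦ 2/3  <
p = 1/3, q = 1 ↦ 1  ≥
p = 2/3, q = 0 ↦ 1  ≥
p = 2/3, q = 1/3 ↦ 1  ≥
p = 2/3, q = 2/3 ↦ 2/3  <
p = 2/3, q = 1 ↦ 1  ≥
p = 1, q = 0 ↦ 1  ≥
p = 1, q = 1/3 ↦ 1  ≥
p = 1, q = 2/3 ↦ 1  ≥
p = 1, q = 1 ↦ 1  ≥
So 10 of the 16 assignments meet the threshold.

10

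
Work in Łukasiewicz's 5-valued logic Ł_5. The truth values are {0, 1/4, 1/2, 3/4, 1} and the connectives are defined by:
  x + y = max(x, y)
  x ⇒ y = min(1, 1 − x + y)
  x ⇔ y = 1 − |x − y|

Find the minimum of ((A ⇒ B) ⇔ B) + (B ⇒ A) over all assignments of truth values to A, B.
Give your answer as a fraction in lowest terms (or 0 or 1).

1/2

Take A = 0, B = 1/2:
A ⇒ B = 0 ⇒ 1/2 = 1
(A ⇒ B) ⇔ B = 1 ⇔ 1/2 = 1/2
B ⇒ A = 1/2 ⇒ 0 = 1/2
((A ⇒ B) ⇔ B) + (B ⇒ A) = 1/2 + 1/2 = 1/2
No assignment yields a value below 1/2, so this is the minimum.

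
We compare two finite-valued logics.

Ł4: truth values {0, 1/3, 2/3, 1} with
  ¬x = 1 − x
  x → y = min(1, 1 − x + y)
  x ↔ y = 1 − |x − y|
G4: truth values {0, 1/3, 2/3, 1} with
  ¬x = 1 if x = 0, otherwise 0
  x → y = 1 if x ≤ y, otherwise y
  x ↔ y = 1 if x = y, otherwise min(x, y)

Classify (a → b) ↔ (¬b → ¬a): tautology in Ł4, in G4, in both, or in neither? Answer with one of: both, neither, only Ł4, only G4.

only Ł4

In Ł4: every assignment gives 1 — tautology.
In G4: at a = 2/3, b = 1/3 the value is 1/3 — not a tautology.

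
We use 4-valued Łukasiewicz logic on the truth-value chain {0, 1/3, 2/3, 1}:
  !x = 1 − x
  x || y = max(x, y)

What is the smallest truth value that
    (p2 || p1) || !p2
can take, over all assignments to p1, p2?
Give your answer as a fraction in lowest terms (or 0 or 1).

2/3

Take p1 = 0, p2 = 1/3:
p2 || p1 = 1/3 || 0 = 1/3
!p2 = !1/3 = 2/3
(p2 || p1) || !p2 = 1/3 || 2/3 = 2/3
No assignment yields a value below 2/3, so this is the minimum.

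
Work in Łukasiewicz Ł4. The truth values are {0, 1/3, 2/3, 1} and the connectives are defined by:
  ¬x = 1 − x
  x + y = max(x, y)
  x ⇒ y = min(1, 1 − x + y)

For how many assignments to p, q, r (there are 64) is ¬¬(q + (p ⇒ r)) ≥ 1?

value 1: 46 assignments (counts)
value 2/3: 12 assignments
value 1/3: 5 assignments
value 0: 1 assignment
So 46 of the 64 assignments meet the threshold.

46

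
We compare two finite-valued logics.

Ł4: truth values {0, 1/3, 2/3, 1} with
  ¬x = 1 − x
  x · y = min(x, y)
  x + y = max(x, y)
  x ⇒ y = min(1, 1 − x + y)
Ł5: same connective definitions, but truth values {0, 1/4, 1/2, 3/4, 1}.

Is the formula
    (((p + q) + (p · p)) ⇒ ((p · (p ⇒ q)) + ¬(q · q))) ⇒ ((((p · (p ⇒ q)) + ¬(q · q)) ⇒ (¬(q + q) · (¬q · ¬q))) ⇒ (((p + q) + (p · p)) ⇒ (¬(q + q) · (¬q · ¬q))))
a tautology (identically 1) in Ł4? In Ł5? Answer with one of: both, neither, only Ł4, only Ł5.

In Ł4: every assignment gives 1 — tautology.
In Ł5: every assignment gives 1 — tautology.

both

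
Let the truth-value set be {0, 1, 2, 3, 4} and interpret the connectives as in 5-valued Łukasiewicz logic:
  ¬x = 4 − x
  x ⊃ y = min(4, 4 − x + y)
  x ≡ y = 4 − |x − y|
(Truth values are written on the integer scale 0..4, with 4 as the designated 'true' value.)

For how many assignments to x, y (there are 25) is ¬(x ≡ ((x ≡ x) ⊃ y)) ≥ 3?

6

value 4: 2 assignments (counts)
value 3: 4 assignments (counts)
value 2: 6 assignments
value 1: 8 assignments
value 0: 5 assignments
So 6 of the 25 assignments meet the threshold.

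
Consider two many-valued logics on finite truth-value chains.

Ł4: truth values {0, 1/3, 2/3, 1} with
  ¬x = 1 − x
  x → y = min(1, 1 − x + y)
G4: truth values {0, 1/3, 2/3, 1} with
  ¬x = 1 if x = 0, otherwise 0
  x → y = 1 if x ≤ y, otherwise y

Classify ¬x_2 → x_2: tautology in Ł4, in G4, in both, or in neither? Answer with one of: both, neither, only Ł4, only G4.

neither

In Ł4: at x_2 = 0 the value is 0 — not a tautology.
In G4: at x_2 = 0 the value is 0 — not a tautology.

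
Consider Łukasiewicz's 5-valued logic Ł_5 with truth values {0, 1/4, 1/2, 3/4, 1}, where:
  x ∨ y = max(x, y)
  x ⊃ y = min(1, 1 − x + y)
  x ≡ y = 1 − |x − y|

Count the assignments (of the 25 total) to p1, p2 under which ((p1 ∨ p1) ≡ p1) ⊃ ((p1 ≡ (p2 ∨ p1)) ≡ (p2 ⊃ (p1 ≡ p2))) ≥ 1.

19

value 1: 19 assignments (counts)
value 3/4: 5 assignments
value 1/2: 1 assignment
So 19 of the 25 assignments meet the threshold.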